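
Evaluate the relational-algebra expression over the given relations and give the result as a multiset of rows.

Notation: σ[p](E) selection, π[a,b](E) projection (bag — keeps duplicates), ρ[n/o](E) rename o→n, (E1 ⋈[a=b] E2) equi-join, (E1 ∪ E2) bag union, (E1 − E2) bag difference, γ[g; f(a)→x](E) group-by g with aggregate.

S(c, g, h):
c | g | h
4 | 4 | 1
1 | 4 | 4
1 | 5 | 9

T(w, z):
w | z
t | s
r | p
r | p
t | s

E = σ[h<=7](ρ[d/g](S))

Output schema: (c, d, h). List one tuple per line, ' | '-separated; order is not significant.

Row counts bottom-up:
  S → 3
  ρ[d/g](S) → 3
  σ[h<=7](ρ[d/g](S)) → 2

== RESULT ==
c | d | h
1 | 4 | 4
4 | 4 | 1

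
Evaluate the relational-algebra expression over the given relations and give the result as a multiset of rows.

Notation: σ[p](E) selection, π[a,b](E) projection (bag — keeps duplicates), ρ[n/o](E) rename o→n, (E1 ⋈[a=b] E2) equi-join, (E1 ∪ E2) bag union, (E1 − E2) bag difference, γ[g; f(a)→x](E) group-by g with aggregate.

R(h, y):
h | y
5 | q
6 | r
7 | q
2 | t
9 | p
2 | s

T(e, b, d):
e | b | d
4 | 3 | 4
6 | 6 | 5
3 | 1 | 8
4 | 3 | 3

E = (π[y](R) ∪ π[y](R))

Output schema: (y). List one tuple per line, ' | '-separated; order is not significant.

Per-node cardinality:
  R → 6
  π[y](R) → 6
  R → 6
  π[y](R) → 6
  (π[y](R) ∪ π[y](R)) → 12

== RESULT ==
y
p
p
q
q
q
q
r
r
s
s
t
t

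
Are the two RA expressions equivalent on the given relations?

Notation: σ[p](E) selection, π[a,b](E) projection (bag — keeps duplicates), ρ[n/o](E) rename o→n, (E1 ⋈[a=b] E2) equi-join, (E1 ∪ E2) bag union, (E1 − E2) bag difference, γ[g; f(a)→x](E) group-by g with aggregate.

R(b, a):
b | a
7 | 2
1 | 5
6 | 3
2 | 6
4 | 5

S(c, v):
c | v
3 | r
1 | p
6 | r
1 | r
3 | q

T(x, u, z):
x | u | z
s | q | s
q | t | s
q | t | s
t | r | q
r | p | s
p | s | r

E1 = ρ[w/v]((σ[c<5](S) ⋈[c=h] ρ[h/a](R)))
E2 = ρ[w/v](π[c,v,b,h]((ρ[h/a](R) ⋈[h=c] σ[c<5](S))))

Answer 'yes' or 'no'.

E1 row counts bottom-up:
  S → 5
  σ[c<5](S) → 4
  R → 5
  ρ[h/a](R) → 5
  (σ[c<5](S) ⋈[c=h] ρ[h/a](R)) → 2
  ρ[w/v]((σ[c<5](S) ⋈[c=h] ρ[h/a](R))) → 2
E2 row counts bottom-up:
  R → 5
  ρ[h/a](R) → 5
  S → 5
  σ[c<5](S) → 4
  (ρ[h/a](R) ⋈[h=c] σ[c<5](S)) → 2
  π[c,v,b,h]((ρ[h/a](R) ⋈[h=c] σ[c<5](S))) → 2
  ρ[w/v](π[c,v,b,h]((ρ[h/a](R) ⋈[h=c] σ[c<5](S)))) → 2

E1 and E2 produce the same multiset:
c | w | b | h
3 | q | 6 | 3
3 | r | 6 | 3

yes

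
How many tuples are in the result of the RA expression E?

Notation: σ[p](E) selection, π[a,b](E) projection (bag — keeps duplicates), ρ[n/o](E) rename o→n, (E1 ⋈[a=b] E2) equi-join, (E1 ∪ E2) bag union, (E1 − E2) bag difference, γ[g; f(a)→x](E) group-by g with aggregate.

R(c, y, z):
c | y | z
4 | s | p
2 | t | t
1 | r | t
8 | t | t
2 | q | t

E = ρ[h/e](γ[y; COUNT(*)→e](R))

Row counts bottom-up:
  R → 5
  γ[y; COUNT(*)→e](R) → 4
  ρ[h/e](γ[y; COUNT(*)→e](R)) → 4

|E| = 4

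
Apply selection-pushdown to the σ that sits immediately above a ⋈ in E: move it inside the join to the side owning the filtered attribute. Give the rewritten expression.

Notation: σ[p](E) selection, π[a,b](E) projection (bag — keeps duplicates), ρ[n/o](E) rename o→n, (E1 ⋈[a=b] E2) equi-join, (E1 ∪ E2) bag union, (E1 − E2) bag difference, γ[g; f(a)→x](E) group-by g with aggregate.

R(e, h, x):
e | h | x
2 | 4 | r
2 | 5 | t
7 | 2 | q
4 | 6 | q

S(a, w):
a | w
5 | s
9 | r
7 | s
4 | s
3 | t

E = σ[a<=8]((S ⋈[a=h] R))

σ filters on a, owned by the left side.
E' = (σ[a<=8](S) ⋈[a=h] R)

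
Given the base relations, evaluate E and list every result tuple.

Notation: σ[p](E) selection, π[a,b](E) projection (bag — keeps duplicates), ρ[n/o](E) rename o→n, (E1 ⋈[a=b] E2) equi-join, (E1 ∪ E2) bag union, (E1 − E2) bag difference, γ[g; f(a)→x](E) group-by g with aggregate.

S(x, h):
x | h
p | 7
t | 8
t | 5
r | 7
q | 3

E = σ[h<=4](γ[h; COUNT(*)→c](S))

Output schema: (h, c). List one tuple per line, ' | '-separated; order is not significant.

Subexpression sizes:
  S → 5
  γ[h; COUNT(*)→c](S) → 4
  σ[h<=4](γ[h; COUNT(*)→c](S)) → 1

== RESULT ==
h | c
3 | 1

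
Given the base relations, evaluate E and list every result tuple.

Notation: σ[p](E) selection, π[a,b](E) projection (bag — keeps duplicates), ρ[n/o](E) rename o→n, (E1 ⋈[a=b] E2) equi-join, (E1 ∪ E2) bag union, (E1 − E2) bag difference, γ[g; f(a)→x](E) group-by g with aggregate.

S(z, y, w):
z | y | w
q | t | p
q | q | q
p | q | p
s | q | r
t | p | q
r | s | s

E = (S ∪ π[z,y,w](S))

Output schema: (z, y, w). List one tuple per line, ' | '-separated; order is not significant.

Per-node cardinality:
  S → 6
  S → 6
  π[z,y,w](S) → 6
  (S ∪ π[z,y,w](S)) → 12

== RESULT ==
z | y | w
p | q | p
p | q | p
q | q | q
q | q | q
q | t | p
q | t | p
r | s | s
r | s | s
s | q | r
s | q | r
t | p | q
t | p | q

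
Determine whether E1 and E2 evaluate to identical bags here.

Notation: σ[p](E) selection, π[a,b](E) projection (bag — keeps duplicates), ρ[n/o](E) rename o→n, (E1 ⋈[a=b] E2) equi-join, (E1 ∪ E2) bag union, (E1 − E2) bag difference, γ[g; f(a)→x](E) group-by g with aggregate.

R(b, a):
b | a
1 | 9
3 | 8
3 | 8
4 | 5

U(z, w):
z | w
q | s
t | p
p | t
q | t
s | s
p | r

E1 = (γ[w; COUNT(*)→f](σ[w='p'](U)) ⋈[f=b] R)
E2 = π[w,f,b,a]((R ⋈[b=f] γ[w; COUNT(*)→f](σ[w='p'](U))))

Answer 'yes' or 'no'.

E1 per-node cardinality:
  U → 6
  σ[w='p'](U) → 1
  γ[w; COUNT(*)→f](σ[w='p'](U)) → 1
  R → 4
  (γ[w; COUNT(*)→f](σ[w='p'](U)) ⋈[f=b] R) → 1
E2 per-node cardinality:
  R → 4
  U → 6
  σ[w='p'](U) → 1
  γ[w; COUNT(*)→f](σ[w='p'](U)) → 1
  (R ⋈[b=f] γ[w; COUNT(*)→f](σ[w='p'](U))) → 1
  π[w,f,b,a]((R ⋈[b=f] γ[w; COUNT(*)→f](σ[w='p'](U)))) → 1

E1 and E2 produce the same multiset:
w | f | b | a
p | 1 | 1 | 9

yes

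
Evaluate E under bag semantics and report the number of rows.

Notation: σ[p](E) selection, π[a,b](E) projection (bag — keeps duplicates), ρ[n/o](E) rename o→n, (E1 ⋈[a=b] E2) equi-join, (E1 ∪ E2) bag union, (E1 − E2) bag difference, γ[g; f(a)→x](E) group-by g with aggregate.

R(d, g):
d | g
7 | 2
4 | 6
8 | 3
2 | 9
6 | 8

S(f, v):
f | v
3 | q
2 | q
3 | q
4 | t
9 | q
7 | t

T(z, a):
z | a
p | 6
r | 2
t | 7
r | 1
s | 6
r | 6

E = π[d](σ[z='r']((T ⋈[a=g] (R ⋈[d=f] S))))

Stepwise |·|:
  T → 6
  R → 5
  S → 6
  (R ⋈[d=f] S) → 3
  (T ⋈[a=g] (R ⋈[d=f] S)) → 4
  σ[z='r']((T ⋈[a=g] (R ⋈[d=f] S))) → 2
  π[d](σ[z='r']((T ⋈[a=g] (R ⋈[d=f] S)))) → 2

|E| = 2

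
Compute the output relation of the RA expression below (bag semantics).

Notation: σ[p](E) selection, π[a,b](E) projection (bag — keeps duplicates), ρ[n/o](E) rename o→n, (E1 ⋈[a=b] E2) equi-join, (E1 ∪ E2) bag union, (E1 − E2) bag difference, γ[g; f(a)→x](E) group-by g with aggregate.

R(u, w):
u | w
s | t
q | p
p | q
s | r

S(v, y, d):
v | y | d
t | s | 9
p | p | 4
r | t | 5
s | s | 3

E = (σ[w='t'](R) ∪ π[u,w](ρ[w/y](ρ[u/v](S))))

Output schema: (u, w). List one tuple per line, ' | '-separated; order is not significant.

Per-node cardinality:
  R → 4
  σ[w='t'](R) → 1
  S → 4
  ρ[u/v](S) → 4
  ρ[w/y](ρ[u/v](S)) → 4
  π[u,w](ρ[w/y](ρ[u/v](S))) → 4
  (σ[w='t'](R) ∪ π[u,w](ρ[w/y](ρ[u/v](S)))) → 5

== RESULT ==
u | w
p | p
r | t
s | s
s | t
t | s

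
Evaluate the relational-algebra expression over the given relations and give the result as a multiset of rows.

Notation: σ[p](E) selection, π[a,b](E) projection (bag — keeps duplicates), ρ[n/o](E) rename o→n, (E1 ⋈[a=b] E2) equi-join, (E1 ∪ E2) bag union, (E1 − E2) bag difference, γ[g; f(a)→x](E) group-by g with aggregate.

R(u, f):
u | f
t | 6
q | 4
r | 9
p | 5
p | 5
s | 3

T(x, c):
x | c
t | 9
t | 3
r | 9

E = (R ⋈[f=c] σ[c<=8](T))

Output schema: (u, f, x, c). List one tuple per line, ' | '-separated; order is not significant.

Stepwise |·|:
  R → 6
  T → 3
  σ[c<=8](T) → 1
  (R ⋈[f=c] σ[c<=8](T)) → 1

== RESULT ==
u | f | x | c
s | 3 | t | 3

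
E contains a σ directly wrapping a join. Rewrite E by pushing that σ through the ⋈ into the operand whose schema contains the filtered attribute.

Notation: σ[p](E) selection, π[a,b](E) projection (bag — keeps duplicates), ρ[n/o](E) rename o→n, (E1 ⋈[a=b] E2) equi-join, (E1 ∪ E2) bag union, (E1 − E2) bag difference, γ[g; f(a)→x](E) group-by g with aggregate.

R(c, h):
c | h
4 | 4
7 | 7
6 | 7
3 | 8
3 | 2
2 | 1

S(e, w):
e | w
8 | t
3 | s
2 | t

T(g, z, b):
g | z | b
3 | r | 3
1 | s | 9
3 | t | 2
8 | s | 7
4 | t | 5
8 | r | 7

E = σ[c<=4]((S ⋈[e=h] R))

σ filters on c, owned by the right side.
E' = (S ⋈[e=h] σ[c<=4](R))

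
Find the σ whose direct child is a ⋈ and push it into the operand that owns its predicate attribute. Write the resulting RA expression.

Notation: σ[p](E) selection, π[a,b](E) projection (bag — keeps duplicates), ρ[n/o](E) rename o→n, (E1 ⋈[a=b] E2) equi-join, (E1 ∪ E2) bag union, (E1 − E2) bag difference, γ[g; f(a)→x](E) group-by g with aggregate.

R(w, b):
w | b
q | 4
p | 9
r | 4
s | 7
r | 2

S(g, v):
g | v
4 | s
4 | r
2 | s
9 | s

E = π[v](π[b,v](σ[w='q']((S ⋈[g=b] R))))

σ filters on w, owned by the right side.
E' = π[v](π[b,v]((S ⋈[g=b] σ[w='q'](R))))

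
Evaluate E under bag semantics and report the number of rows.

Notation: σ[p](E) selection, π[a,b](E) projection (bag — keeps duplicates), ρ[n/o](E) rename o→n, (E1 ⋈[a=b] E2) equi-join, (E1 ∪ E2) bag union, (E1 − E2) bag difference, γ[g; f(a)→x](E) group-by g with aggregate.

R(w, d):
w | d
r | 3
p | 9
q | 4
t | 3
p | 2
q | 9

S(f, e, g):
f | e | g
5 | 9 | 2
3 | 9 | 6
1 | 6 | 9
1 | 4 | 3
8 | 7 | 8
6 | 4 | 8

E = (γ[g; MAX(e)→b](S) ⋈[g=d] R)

Stepwise |·|:
  S → 6
  γ[g; MAX(e)→b](S) → 5
  R → 6
  (γ[g; MAX(e)→b](S) ⋈[g=d] R) → 5

|E| = 5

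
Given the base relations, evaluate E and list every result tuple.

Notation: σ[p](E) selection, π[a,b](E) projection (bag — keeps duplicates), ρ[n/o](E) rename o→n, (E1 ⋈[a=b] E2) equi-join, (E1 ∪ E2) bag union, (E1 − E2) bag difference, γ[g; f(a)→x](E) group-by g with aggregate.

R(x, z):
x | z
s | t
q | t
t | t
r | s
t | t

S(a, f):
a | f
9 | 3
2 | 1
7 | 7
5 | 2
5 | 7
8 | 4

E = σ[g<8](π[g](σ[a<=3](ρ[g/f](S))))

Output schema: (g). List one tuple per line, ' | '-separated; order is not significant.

Stepwise |·|:
  S → 6
  ρ[g/f](S) → 6
  σ[a<=3](ρ[g/f](S)) → 1
  π[g](σ[a<=3](ρ[g/f](S))) → 1
  σ[g<8](π[g](σ[a<=3](ρ[g/f](S)))) → 1

== RESULT ==
g
1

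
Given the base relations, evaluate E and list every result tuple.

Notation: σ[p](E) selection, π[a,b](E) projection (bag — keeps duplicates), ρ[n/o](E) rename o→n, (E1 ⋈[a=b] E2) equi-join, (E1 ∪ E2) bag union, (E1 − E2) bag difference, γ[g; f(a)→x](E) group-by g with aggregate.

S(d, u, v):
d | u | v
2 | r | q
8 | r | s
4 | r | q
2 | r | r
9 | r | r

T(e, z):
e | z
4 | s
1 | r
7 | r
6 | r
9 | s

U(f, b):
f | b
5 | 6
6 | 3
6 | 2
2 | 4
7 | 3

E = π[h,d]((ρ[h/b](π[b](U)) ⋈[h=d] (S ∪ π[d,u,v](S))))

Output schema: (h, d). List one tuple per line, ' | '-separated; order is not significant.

Per-node cardinality:
  U → 5
  π[b](U) → 5
  ρ[h/b](π[b](U)) → 5
  S → 5
  S → 5
  π[d,u,v](S) → 5
  (S ∪ π[d,u,v](S)) → 10
  (ρ[h/b](π[b](U)) ⋈[h=d] (S ∪ π[d,u,v](S))) → 6
  π[h,d]((ρ[h/b](π[b](U)) ⋈[h=d] (S ∪ π[d,u,v](S)))) → 6

== RESULT ==
h | d
2 | 2
2 | 2
2 | 2
2 | 2
4 | 4
4 | 4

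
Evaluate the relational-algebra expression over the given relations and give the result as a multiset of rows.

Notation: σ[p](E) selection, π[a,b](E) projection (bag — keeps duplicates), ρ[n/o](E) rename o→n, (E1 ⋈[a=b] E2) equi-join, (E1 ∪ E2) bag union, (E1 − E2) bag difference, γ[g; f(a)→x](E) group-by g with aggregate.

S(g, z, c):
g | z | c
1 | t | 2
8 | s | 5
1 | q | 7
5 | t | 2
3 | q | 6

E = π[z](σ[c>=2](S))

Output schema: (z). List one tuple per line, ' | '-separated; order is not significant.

Stepwise |·|:
  S → 5
  σ[c>=2](S) → 5
  π[z](σ[c>=2](S)) → 5

== RESULT ==
z
q
q
s
t
t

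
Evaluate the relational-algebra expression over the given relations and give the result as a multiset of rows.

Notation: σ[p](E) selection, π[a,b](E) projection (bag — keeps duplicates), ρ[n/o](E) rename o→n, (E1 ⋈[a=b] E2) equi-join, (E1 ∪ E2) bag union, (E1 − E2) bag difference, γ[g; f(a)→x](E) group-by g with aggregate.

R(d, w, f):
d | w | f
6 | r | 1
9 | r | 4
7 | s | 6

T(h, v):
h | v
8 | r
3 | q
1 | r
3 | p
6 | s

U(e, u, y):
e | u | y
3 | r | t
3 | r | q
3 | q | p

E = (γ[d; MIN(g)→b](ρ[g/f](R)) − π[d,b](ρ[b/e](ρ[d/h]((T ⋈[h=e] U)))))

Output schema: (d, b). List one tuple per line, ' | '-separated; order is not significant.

Subexpression sizes:
  R → 3
  ρ[g/f](R) → 3
  γ[d; MIN(g)→b](ρ[g/f](R)) → 3
  T → 5
  U → 3
  (T ⋈[h=e] U) → 6
  ρ[d/h]((T ⋈[h=e] U)) → 6
  ρ[b/e](ρ[d/h]((T ⋈[h=e] U))) → 6
  π[d,b](ρ[b/e](ρ[d/h]((T ⋈[h=e] U)))) → 6
  (γ[d; MIN(g)→b](ρ[g/f](R)) − π[d,b](ρ[b/e](ρ[d/h]((T ⋈[h=e] U))))) → 3

== RESULT ==
d | b
6 | 1
7 | 6
9 | 4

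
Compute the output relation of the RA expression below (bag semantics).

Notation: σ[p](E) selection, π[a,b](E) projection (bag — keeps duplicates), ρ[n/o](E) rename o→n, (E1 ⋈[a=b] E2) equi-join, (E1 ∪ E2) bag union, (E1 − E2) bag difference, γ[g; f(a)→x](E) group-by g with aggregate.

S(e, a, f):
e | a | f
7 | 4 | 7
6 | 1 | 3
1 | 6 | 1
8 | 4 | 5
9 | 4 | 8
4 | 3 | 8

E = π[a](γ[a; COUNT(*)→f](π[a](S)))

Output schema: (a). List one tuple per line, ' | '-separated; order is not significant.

Row counts bottom-up:
  S → 6
  π[a](S) → 6
  γ[a; COUNT(*)→f](π[a](S)) → 4
  π[a](γ[a; COUNT(*)→f](π[a](S))) → 4

== RESULT ==
a
1
3
4
6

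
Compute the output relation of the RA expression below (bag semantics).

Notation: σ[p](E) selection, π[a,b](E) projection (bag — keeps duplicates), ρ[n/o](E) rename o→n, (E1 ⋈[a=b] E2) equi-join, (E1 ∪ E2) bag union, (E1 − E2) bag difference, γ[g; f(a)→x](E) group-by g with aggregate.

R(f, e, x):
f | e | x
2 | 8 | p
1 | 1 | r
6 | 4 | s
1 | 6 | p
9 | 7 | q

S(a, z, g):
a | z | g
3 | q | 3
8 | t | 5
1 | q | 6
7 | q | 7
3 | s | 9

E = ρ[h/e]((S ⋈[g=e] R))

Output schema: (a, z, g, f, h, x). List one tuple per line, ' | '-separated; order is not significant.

Per-node cardinality:
  S → 5
  R → 5
  (S ⋈[g=e] R) → 2
  ρ[h/e]((S ⋈[g=e] R)) → 2

== RESULT ==
a | z | g | f | h | x
1 | q | 6 | 1 | 6 | p
7 | q | 7 | 9 | 7 | q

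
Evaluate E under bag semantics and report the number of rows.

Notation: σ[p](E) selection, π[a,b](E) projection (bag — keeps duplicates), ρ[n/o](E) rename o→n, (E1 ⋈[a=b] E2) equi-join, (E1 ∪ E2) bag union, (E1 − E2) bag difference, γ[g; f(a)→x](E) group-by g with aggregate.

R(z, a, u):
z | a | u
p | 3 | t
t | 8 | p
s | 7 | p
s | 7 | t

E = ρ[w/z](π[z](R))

Stepwise |·|:
  R → 4
  π[z](R) → 4
  ρ[w/z](π[z](R)) → 4

|E| = 4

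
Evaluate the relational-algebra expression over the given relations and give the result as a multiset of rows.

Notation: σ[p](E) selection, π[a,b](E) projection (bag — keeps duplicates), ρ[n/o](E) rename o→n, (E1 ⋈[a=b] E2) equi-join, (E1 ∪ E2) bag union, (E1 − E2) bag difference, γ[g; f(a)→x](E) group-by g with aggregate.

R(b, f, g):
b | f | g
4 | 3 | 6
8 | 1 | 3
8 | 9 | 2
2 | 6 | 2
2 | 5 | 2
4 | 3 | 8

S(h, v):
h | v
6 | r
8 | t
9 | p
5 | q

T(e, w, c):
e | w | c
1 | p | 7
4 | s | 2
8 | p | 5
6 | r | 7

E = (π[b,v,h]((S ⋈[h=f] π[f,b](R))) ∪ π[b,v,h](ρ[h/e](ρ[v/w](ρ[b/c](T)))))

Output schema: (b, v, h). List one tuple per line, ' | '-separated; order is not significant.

Subexpression sizes:
  S → 4
  R → 6
  π[f,b](R) → 6
  (S ⋈[h=f] π[f,b](R)) → 3
  π[b,v,h]((S ⋈[h=f] π[f,b](R))) → 3
  T → 4
  ρ[b/c](T) → 4
  ρ[v/w](ρ[b/c](T)) → 4
  ρ[h/e](ρ[v/w](ρ[b/c](T))) → 4
  π[b,v,h](ρ[h/e](ρ[v/w](ρ[b/c](T)))) → 4
  (π[b,v,h]((S ⋈[h=f] π[f,b](R))) ∪ π[b,v,h](ρ[h/e](ρ[v/w](ρ[b/c](T))))) → 7

== RESULT ==
b | v | h
2 | q | 5
2 | r | 6
2 | s | 4
5 | p | 8
7 | p | 1
7 | r | 6
8 | p | 9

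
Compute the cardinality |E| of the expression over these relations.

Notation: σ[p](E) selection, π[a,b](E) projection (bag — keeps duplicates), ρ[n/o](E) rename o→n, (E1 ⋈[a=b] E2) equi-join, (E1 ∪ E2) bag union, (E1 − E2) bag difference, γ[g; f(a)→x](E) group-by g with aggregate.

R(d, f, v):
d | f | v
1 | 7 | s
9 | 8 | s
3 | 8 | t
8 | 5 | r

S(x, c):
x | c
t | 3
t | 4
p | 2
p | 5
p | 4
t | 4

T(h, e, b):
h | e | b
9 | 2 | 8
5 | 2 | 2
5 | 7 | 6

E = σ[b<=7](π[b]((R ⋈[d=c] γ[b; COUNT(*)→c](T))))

Subexpression sizes:
  R → 4
  T → 3
  γ[b; COUNT(*)→c](T) → 3
  (R ⋈[d=c] γ[b; COUNT(*)→c](T)) → 3
  π[b]((R ⋈[d=c] γ[b; COUNT(*)→c](T))) → 3
  σ[b<=7](π[b]((R ⋈[d=c] γ[b; COUNT(*)→c](T)))) → 2

|E| = 2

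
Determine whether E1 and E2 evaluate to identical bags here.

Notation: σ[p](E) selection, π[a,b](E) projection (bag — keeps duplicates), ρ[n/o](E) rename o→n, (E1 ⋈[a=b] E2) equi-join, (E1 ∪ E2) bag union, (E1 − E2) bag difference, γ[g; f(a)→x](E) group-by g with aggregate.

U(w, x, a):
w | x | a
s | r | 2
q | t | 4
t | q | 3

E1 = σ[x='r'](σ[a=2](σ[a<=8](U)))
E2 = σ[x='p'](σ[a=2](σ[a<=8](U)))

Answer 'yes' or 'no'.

E1 row counts bottom-up:
  U → 3
  σ[a<=8](U) → 3
  σ[a=2](σ[a<=8](U)) → 1
  σ[x='r'](σ[a=2](σ[a<=8](U))) → 1
E2 row counts bottom-up:
  U → 3
  σ[a<=8](U) → 3
  σ[a=2](σ[a<=8](U)) → 1
  σ[x='p'](σ[a=2](σ[a<=8](U))) → 0

E1 result:
w | x | a
s | r | 2
E2 result:
w | x | a
(0 rows)
Witness: ('s', 'r', 2) appears 1× in E1 but 0× in E2.

no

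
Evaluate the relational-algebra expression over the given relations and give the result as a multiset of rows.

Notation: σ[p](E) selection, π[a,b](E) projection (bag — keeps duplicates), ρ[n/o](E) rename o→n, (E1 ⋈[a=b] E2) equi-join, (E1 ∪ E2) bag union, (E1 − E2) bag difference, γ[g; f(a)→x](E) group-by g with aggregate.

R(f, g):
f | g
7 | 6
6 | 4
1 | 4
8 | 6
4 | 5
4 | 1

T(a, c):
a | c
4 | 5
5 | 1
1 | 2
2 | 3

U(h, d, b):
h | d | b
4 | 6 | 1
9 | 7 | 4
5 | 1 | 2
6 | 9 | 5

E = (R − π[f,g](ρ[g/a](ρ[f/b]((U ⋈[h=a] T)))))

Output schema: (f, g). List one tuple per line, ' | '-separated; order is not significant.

Stepwise |·|:
  R → 6
  U → 4
  T → 4
  (U ⋈[h=a] T) → 2
  ρ[f/b]((U ⋈[h=a] T)) → 2
  ρ[g/a](ρ[f/b]((U ⋈[h=a] T))) → 2
  π[f,g](ρ[g/a](ρ[f/b]((U ⋈[h=a] T)))) → 2
  (R − π[f,g](ρ[g/a](ρ[f/b]((U ⋈[h=a] T))))) → 5

== RESULT ==
f | g
4 | 1
4 | 5
6 | 4
7 | 6
8 | 6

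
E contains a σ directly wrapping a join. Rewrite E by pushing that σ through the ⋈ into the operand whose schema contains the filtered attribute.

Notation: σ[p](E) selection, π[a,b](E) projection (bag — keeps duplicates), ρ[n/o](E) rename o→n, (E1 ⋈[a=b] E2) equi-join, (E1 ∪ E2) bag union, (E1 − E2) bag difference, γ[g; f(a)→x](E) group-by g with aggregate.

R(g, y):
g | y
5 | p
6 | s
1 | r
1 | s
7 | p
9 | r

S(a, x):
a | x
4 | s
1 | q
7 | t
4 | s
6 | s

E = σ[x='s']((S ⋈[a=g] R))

σ filters on x, owned by the left side.
E' = (σ[x='s'](S) ⋈[a=g] R)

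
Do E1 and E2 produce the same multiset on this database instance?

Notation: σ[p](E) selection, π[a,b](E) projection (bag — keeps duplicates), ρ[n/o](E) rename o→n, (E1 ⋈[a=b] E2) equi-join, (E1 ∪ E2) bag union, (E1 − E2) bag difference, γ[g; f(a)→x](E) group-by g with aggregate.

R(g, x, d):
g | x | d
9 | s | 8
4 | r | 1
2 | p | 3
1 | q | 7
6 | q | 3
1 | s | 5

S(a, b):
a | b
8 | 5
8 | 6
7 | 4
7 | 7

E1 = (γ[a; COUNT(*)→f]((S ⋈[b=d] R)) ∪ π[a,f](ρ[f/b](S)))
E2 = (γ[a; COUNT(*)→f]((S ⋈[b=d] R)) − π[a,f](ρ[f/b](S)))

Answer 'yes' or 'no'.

E1 row counts bottom-up:
  S → 4
  R → 6
  (S ⋈[b=d] R) → 2
  γ[a; COUNT(*)→f]((S ⋈[b=d] R)) → 2
  S → 4
  ρ[f/b](S) → 4
  π[a,f](ρ[f/b](S)) → 4
  (γ[a; COUNT(*)→f]((S ⋈[b=d] R)) ∪ π[a,f](ρ[f/b](S))) → 6
E2 row counts bottom-up:
  S → 4
  R → 6
  (S ⋈[b=d] R) → 2
  γ[a; COUNT(*)→f]((S ⋈[b=d] R)) → 2
  S → 4
  ρ[f/b](S) → 4
  π[a,f](ρ[f/b](S)) → 4
  (γ[a; COUNT(*)→f]((S ⋈[b=d] R)) − π[a,f](ρ[f/b](S))) → 2

E1 result:
a | f
7 | 1
7 | 4
7 | 7
8 | 1
8 | 5
8 | 6
E2 result:
a | f
7 | 1
8 | 1
Witness: (7, 4) appears 1× in E1 but 0× in E2.

no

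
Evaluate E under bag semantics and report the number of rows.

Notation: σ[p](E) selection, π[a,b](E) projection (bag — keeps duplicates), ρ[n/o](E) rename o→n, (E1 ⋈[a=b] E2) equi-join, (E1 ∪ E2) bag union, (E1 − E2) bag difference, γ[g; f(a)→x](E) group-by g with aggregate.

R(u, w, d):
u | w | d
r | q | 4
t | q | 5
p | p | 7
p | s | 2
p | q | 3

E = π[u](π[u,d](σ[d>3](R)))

Stepwise |·|:
  R → 5
  σ[d>3](R) → 3
  π[u,d](σ[d>3](R)) → 3
  π[u](π[u,d](σ[d>3](R))) → 3

|E| = 3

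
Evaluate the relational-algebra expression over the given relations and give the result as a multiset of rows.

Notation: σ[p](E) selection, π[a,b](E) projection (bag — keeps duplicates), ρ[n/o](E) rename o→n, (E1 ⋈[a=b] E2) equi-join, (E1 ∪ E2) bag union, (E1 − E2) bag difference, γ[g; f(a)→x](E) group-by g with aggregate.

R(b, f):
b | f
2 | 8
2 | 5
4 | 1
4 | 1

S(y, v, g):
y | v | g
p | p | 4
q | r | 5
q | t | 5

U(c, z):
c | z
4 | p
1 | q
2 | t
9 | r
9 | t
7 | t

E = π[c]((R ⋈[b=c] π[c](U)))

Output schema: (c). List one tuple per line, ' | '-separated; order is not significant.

Per-node cardinality:
  R → 4
  U → 6
  π[c](U) → 6
  (R ⋈[b=c] π[c](U)) → 4
  π[c]((R ⋈[b=c] π[c](U))) → 4

== RESULT ==
c
2
2
4
4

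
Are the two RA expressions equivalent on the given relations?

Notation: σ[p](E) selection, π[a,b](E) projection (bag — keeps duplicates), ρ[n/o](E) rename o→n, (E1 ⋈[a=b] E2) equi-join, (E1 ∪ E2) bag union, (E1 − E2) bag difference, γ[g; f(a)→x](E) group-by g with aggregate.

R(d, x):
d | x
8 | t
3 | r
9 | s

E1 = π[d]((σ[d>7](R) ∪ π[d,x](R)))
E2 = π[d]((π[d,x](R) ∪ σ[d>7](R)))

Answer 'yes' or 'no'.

E1 stepwise |·|:
  R → 3
  σ[d>7](R) → 2
  R → 3
  π[d,x](R) → 3
  (σ[d>7](R) ∪ π[d,x](R)) → 5
  π[d]((σ[d>7](R) ∪ π[d,x](R))) → 5
E2 stepwise |·|:
  R → 3
  π[d,x](R) → 3
  R → 3
  σ[d>7](R) → 2
  (π[d,x](R) ∪ σ[d>7](R)) → 5
  π[d]((π[d,x](R) ∪ σ[d>7](R))) → 5

E1 and E2 produce the same multiset:
d
3
8
8
9
9

yes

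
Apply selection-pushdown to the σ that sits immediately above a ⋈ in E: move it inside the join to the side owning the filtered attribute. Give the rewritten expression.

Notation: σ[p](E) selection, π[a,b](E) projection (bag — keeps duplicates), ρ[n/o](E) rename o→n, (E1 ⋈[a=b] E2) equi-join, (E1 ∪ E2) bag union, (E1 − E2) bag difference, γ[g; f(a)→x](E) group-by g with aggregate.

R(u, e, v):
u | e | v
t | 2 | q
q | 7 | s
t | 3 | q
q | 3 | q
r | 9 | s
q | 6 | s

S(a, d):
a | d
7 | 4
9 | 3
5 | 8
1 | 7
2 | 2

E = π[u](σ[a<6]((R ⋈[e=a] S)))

σ filters on a, owned by the right side.
E' = π[u]((R ⋈[e=a] σ[a<6](S)))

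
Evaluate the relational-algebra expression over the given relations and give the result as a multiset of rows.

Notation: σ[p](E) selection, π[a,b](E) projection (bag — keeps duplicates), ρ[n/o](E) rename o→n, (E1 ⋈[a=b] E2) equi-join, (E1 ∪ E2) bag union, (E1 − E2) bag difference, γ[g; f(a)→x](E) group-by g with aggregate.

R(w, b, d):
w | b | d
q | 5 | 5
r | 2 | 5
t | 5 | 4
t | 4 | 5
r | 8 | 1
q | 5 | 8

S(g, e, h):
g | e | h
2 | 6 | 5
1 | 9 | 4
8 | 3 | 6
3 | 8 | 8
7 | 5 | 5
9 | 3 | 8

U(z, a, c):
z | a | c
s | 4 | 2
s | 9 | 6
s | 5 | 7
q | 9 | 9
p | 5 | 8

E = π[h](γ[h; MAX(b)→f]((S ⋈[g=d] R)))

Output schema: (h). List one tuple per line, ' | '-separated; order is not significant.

Per-node cardinality:
  S → 6
  R → 6
  (S ⋈[g=d] R) → 2
  γ[h; MAX(b)→f]((S ⋈[g=d] R)) → 2
  π[h](γ[h; MAX(b)→f]((S ⋈[g=d] R))) → 2

== RESULT ==
h
4
6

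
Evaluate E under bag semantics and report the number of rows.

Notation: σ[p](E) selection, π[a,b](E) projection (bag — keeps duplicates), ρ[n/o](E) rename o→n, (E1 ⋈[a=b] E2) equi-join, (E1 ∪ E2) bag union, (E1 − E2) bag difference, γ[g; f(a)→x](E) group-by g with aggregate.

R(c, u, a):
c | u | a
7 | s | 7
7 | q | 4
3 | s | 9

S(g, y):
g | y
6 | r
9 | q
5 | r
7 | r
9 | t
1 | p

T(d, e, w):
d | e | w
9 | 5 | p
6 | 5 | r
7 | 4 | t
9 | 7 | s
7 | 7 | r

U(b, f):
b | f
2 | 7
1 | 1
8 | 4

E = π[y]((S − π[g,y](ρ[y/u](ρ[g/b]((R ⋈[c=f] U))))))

Stepwise |·|:
  S → 6
  R → 3
  U → 3
  (R ⋈[c=f] U) → 2
  ρ[g/b]((R ⋈[c=f] U)) → 2
  ρ[y/u](ρ[g/b]((R ⋈[c=f] U))) → 2
  π[g,y](ρ[y/u](ρ[g/b]((R ⋈[c=f] U)))) → 2
  (S − π[g,y](ρ[y/u](ρ[g/b]((R ⋈[c=f] U))))) → 6
  π[y]((S − π[g,y](ρ[y/u](ρ[g/b]((R ⋈[c=f] U)))))) → 6

|E| = 6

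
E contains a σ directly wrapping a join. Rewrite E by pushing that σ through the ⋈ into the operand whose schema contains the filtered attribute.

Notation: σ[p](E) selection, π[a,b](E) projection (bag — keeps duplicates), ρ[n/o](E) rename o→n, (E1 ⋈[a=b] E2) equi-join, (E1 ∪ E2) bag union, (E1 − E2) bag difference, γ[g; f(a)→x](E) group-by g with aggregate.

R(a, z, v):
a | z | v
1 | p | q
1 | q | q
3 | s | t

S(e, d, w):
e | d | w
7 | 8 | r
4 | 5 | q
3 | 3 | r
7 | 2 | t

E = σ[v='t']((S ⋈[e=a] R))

σ filters on v, owned by the right side.
E' = (S ⋈[e=a] σ[v='t'](R))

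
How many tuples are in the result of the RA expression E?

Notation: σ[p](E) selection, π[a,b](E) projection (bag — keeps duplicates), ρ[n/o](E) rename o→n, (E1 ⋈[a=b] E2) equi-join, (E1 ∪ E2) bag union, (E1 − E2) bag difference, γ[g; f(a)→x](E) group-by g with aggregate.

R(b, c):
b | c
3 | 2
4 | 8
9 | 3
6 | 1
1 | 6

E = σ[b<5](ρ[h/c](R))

Subexpression sizes:
  R → 5
  ρ[h/c](R) → 5
  σ[b<5](ρ[h/c](R)) → 3

|E| = 3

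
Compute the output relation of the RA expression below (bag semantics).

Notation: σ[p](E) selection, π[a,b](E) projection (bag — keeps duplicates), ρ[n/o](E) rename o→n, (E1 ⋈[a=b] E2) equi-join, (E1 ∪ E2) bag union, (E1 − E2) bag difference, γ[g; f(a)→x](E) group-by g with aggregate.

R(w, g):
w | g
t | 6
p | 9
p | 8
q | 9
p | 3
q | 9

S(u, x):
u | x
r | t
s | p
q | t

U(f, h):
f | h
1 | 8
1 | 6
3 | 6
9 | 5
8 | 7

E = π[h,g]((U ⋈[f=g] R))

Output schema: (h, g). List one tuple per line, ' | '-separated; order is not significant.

Subexpression sizes:
  U → 5
  R → 6
  (U ⋈[f=g] R) → 5
  π[h,g]((U ⋈[f=g] R)) → 5

== RESULT ==
h | g
5 | 9
5 | 9
5 | 9
6 | 3
7 | 8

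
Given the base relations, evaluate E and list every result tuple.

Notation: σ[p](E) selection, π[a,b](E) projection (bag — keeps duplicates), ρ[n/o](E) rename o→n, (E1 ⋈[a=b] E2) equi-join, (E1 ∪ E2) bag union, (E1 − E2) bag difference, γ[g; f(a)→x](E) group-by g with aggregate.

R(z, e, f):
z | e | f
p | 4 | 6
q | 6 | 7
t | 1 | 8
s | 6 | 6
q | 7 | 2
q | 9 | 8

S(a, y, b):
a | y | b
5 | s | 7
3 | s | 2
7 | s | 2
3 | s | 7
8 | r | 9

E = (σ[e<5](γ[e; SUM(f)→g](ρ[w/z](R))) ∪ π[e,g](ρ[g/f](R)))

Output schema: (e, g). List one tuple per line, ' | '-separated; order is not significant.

Row counts bottom-up:
  R → 6
  ρ[w/z](R) → 6
  γ[e; SUM(f)→g](ρ[w/z](R)) → 5
  σ[e<5](γ[e; SUM(f)→g](ρ[w/z](R))) → 2
  R → 6
  ρ[g/f](R) → 6
  π[e,g](ρ[g/f](R)) → 6
  (σ[e<5](γ[e; SUM(f)→g](ρ[w/z](R))) ∪ π[e,g](ρ[g/f](R))) → 8

== RESULT ==
e | g
1 | 8
1 | 8
4 | 6
4 | 6
6 | 6
6 | 7
7 | 2
9 | 8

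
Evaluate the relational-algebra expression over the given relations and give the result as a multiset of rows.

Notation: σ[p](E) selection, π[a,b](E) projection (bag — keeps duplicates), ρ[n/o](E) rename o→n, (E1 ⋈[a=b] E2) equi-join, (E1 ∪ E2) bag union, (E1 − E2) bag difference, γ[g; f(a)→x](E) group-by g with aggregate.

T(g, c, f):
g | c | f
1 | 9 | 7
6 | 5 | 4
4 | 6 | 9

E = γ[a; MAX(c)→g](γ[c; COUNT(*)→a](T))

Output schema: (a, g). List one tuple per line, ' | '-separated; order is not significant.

Subexpression sizes:
  T → 3
  γ[c; COUNT(*)→a](T) → 3
  γ[a; MAX(c)→g](γ[c; COUNT(*)→a](T)) → 1

== RESULT ==
a | g
1 | 9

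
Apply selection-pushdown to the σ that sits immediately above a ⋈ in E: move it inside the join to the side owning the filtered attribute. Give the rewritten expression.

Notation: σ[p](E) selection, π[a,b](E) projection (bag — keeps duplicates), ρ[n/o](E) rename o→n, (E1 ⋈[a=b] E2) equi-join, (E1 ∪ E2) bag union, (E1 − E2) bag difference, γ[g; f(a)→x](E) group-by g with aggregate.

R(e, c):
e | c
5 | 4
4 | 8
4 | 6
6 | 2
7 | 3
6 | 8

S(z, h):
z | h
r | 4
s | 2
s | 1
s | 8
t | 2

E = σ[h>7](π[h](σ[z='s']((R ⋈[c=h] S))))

σ filters on z, owned by the right side.
E' = σ[h>7](π[h]((R ⋈[c=h] σ[z='s'](S))))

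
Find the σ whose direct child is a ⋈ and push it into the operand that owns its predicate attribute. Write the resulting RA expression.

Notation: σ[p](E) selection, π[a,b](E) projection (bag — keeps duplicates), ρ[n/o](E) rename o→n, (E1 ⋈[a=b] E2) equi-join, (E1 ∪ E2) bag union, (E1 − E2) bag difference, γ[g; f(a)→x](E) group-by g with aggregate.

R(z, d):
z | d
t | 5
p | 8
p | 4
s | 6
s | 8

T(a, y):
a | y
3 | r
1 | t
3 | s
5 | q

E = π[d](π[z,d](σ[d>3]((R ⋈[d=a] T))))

σ filters on d, owned by the left side.
E' = π[d](π[z,d]((σ[d>3](R) ⋈[d=a] T)))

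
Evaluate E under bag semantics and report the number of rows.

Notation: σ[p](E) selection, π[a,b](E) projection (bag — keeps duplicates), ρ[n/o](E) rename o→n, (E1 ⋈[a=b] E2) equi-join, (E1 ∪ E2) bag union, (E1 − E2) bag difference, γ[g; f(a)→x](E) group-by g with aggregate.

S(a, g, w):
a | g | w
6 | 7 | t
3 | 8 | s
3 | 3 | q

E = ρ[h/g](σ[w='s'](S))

Subexpression sizes:
  S → 3
  σ[w='s'](S) → 1
  ρ[h/g](σ[w='s'](S)) → 1

|E| = 1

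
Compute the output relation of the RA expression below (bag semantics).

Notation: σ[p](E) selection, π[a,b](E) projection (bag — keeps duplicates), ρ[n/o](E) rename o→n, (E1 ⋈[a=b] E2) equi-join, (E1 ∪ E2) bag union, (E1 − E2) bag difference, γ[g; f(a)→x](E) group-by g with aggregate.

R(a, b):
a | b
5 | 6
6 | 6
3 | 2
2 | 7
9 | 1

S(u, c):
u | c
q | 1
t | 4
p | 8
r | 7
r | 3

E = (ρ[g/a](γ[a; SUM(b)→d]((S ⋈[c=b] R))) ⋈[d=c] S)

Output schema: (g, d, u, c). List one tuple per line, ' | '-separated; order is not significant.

Row counts bottom-up:
  S → 5
  R → 5
  (S ⋈[c=b] R) → 2
  γ[a; SUM(b)→d]((S ⋈[c=b] R)) → 2
  ρ[g/a](γ[a; SUM(b)→d]((S ⋈[c=b] R))) → 2
  S → 5
  (ρ[g/a](γ[a; SUM(b)→d]((S ⋈[c=b] R))) ⋈[d=c] S) → 2

== RESULT ==
g | d | u | c
2 | 7 | r | 7
9 | 1 | q | 1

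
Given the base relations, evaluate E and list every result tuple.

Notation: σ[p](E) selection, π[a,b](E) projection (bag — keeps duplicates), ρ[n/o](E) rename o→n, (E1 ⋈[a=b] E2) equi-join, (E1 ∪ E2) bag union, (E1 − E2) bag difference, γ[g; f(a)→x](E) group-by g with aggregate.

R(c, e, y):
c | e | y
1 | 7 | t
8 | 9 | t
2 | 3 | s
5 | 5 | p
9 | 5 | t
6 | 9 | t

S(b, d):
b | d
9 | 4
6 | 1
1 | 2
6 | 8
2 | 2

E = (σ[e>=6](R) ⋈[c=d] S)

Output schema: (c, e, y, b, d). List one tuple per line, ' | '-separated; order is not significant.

Stepwise |·|:
  R → 6
  σ[e>=6](R) → 3
  S → 5
  (σ[e>=6](R) ⋈[c=d] S) → 2

== RESULT ==
c | e | y | b | d
1 | 7 | t | 6 | 1
8 | 9 | t | 6 | 8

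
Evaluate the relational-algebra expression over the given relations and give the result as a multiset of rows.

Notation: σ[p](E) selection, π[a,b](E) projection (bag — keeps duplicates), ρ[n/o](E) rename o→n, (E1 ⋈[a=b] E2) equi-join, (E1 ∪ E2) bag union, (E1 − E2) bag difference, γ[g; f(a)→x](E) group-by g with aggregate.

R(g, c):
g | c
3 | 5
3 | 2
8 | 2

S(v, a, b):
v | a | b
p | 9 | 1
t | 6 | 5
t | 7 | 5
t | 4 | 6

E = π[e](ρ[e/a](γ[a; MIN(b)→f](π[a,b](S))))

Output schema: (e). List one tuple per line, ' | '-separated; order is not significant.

Subexpression sizes:
  S → 4
  π[a,b](S) → 4
  γ[a; MIN(b)→f](π[a,b](S)) → 4
  ρ[e/a](γ[a; MIN(b)→f](π[a,b](S))) → 4
  π[e](ρ[e/a](γ[a; MIN(b)→f](π[a,b](S)))) → 4

== RESULT ==
e
4
6
7
9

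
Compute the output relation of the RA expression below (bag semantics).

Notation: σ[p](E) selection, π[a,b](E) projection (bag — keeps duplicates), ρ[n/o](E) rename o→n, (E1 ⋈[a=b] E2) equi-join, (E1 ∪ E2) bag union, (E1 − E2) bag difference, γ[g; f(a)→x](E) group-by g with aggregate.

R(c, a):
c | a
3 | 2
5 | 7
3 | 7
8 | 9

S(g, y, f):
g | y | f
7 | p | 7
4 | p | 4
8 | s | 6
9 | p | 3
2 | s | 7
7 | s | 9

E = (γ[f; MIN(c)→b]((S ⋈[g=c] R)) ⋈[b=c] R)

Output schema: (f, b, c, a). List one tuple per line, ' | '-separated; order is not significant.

Per-node cardinality:
  S → 6
  R → 4
  (S ⋈[g=c] R) → 1
  γ[f; MIN(c)→b]((S ⋈[g=c] R)) → 1
  R → 4
  (γ[f; MIN(c)→b]((S ⋈[g=c] R)) ⋈[b=c] R) → 1

== RESULT ==
f | b | c | a
6 | 8 | 8 | 9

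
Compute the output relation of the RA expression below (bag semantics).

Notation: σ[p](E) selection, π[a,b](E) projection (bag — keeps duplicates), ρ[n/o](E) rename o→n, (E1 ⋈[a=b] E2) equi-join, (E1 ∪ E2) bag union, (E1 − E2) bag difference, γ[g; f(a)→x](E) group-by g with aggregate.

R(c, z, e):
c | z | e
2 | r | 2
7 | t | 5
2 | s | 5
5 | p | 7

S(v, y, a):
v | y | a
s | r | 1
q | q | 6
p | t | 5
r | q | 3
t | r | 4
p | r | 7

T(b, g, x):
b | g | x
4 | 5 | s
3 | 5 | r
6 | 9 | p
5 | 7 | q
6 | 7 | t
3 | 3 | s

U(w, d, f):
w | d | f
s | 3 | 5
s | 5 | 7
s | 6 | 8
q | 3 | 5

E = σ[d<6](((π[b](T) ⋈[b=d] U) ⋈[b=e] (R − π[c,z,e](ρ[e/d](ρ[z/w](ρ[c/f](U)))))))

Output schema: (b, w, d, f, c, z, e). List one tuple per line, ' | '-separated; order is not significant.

Subexpression sizes:
  T → 6
  π[b](T) → 6
  U → 4
  (π[b](T) ⋈[b=d] U) → 7
  R → 4
  U → 4
  ρ[c/f](U) → 4
  ρ[z/w](ρ[c/f](U)) → 4
  ρ[e/d](ρ[z/w](ρ[c/f](U))) → 4
  π[c,z,e](ρ[e/d](ρ[z/w](ρ[c/f](U)))) → 4
  (R − π[c,z,e](ρ[e/d](ρ[z/w](ρ[c/f](U))))) → 4
  ((π[b](T) ⋈[b=d] U) ⋈[b=e] (R − π[c,z,e](ρ[e/d](ρ[z/w](ρ[c/f](U)))))) → 2
  σ[d<6](((π[b](T) ⋈[b=d] U) ⋈[b=e] (R − π[c,z,e](ρ[e/d](ρ[z/w](ρ[c/f](U))))))) → 2

== RESULT ==
b | w | d | f | c | z | e
5 | s | 5 | 7 | 2 | s | 5
5 | s | 5 | 7 | 7 | t | 5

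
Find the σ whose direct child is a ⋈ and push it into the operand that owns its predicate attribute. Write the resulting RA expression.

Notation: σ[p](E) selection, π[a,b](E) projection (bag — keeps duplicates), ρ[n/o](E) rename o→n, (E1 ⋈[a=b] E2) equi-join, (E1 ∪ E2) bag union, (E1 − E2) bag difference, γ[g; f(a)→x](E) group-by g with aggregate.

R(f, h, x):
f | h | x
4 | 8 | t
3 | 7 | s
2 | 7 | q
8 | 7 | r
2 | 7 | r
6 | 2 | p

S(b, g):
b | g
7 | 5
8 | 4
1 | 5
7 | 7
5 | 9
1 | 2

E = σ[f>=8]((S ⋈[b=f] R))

σ filters on f, owned by the right side.
E' = (S ⋈[b=f] σ[f>=8](R))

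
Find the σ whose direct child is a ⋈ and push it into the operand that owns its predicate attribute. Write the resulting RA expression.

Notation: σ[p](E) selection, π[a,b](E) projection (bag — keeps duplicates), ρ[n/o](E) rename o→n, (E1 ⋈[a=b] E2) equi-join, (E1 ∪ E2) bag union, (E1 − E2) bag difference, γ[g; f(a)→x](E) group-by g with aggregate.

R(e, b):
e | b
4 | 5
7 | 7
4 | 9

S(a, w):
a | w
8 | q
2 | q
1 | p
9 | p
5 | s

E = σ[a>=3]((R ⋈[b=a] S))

σ filters on a, owned by the right side.
E' = (R ⋈[b=a] σ[a>=3](S))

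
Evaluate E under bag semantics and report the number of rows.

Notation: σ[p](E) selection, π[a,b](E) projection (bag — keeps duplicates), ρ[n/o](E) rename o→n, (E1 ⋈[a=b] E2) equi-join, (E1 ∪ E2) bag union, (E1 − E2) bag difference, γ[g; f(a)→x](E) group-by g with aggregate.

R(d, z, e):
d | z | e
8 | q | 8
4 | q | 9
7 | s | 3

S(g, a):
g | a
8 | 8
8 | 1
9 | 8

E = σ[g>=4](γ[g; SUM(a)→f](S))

Subexpression sizes:
  S → 3
  γ[g; SUM(a)→f](S) → 2
  σ[g>=4](γ[g; SUM(a)→f](S)) → 2

|E| = 2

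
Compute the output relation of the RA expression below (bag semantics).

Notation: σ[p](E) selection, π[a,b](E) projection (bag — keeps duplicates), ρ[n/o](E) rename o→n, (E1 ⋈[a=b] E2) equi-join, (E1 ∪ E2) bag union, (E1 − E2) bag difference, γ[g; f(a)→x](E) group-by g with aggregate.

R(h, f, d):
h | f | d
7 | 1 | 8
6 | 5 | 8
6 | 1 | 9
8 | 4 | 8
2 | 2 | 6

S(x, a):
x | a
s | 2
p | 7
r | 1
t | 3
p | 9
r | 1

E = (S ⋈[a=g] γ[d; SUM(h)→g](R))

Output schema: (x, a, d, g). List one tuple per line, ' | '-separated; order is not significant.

Subexpression sizes:
  S → 6
  R → 5
  γ[d; SUM(h)→g](R) → 3
  (S ⋈[a=g] γ[d; SUM(h)→g](R)) → 1

== RESULT ==
x | a | d | g
s | 2 | 6 | 2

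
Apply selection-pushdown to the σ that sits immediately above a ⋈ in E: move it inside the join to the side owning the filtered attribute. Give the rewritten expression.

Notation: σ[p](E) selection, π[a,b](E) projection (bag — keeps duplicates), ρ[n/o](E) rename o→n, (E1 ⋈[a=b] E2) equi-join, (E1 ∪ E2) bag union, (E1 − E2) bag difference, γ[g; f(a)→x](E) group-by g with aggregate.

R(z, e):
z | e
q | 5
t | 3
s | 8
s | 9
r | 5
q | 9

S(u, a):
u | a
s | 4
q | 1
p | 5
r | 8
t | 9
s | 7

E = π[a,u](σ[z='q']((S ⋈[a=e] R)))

σ filters on z, owned by the right side.
E' = π[a,u]((S ⋈[a=e] σ[z='q'](R)))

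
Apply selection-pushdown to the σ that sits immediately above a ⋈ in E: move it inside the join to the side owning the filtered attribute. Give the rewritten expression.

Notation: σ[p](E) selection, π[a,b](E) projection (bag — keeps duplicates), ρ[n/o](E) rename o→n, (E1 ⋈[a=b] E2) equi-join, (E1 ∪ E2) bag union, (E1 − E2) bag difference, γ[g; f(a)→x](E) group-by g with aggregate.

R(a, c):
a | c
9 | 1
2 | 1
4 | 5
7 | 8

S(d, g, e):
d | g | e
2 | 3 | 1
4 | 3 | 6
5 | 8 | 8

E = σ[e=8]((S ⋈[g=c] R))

σ filters on e, owned by the left side.
E' = (σ[e=8](S) ⋈[g=c] R)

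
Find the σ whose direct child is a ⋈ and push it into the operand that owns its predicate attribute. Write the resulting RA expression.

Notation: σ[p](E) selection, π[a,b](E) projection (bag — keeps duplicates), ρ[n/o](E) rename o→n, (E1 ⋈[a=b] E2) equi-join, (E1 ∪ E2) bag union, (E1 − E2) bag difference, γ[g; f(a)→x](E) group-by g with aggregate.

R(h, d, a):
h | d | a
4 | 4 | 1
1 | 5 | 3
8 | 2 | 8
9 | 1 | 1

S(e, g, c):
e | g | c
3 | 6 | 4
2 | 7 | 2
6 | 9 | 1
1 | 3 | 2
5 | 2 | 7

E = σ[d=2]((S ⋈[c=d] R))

σ filters on d, owned by the right side.
E' = (S ⋈[c=d] σ[d=2](R))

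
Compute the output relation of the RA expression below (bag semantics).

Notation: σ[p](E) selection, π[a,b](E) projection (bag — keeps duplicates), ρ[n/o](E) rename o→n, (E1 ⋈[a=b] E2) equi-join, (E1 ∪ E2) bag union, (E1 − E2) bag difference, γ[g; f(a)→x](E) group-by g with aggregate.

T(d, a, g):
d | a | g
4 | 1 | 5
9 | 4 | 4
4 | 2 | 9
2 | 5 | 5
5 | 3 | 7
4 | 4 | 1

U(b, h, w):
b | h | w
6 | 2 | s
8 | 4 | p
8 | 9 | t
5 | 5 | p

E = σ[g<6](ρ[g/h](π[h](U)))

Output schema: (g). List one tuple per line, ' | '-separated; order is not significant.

Per-node cardinality:
  U → 4
  π[h](U) → 4
  ρ[g/h](π[h](U)) → 4
  σ[g<6](ρ[g/h](π[h](U))) → 3

== RESULT ==
g
2
4
5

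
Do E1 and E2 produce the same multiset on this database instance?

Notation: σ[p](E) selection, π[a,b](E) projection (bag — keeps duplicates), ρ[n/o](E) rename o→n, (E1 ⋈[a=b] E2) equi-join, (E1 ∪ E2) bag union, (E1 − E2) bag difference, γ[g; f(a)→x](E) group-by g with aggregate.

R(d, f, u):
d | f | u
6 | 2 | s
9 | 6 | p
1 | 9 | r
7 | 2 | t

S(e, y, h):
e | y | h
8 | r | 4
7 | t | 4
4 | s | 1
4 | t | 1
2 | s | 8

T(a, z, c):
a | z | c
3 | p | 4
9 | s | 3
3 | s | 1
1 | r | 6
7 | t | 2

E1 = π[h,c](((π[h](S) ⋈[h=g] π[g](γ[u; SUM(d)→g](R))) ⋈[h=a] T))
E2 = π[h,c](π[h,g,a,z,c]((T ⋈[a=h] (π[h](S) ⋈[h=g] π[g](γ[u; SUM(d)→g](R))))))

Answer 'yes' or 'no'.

E1 per-node cardinality:
  S → 5
  π[h](S) → 5
  R → 4
  γ[u; SUM(d)→g](R) → 4
  π[g](γ[u; SUM(d)→g](R)) → 4
  (π[h](S) ⋈[h=g] π[g](γ[u; SUM(d)→g](R))) → 2
  T → 5
  ((π[h](S) ⋈[h=g] π[g](γ[u; SUM(d)→g](R))) ⋈[h=a] T) → 2
  π[h,c](((π[h](S) ⋈[h=g] π[g](γ[u; SUM(d)→g](R))) ⋈[h=a] T)) → 2
E2 per-node cardinality:
  T → 5
  S → 5
  π[h](S) → 5
  R → 4
  γ[u; SUM(d)→g](R) → 4
  π[g](γ[u; SUM(d)→g](R)) → 4
  (π[h](S) ⋈[h=g] π[g](γ[u; SUM(d)→g](R))) → 2
  (T ⋈[a=h] (π[h](S) ⋈[h=g] π[g](γ[u; SUM(d)→g](R)))) → 2
  π[h,g,a,z,c]((T ⋈[a=h] (π[h](S) ⋈[h=g] π[g](γ[u; SUM(d)→g](R))))) → 2
  π[h,c](π[h,g,a,z,c]((T ⋈[a=h] (π[h](S) ⋈[h=g] π[g](γ[u; SUM(d)→g](R)))))) → 2

E1 and E2 produce the same multiset:
h | c
1 | 6
1 | 6

yes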